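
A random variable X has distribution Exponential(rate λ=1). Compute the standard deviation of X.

For X ~ Exponential(rate λ=1):
Var(X) = 1
SD(X) = √(Var(X)) = √(1) = 1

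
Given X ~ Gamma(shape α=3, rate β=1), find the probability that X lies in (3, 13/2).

P(3 < X < 13/2) = ∫_{3}^{13/2} f(x) dx
where f(x) = \frac{x^{2} e^{- x}}{2}
= - \frac{229}{8 e^{\frac{13}{2}}} + \frac{17}{2 e^{3}}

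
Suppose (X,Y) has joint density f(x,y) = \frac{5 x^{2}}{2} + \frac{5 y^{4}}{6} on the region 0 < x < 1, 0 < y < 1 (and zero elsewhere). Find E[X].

E[X] = ∫_0^1 ∫_0^1 x × f(x,y) dy dx
= ∫_0^1 ∫_0^1 x × (\frac{5 x^{2}}{2} + \frac{5 y^{4}}{6}) dy dx
= \frac{17}{24}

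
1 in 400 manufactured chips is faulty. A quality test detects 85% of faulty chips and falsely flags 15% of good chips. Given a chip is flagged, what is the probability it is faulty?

Let D = the rare event, + = positive/flagged.
P(D) = 1/400
P(+|D) = 85/100 = 17/20
P(+|D') = 15/100 = 3/20
P(+) = P(+|D)P(D) + P(+|D')P(D')
     = \frac{17}{20} × \frac{1}{400} + \frac{3}{20} × \frac{399}{400}
     = \frac{607}{4000}
P(D|+) = P(+|D)P(D)/P(+) = \frac{17}{1214}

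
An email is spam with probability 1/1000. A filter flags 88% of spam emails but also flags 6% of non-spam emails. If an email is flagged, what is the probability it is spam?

Let D = the rare event, + = positive/flagged.
P(D) = 1/1000
P(+|D) = 88/100 = 22/25
P(+|D') = 6/100 = 3/50
P(+) = P(+|D)P(D) + P(+|D')P(D')
     = \frac{22}{25} × \frac{1}{1000} + \frac{3}{50} × \frac{999}{1000}
     = \frac{3041}{50000}
P(D|+) = P(+|D)P(D)/P(+) = \frac{44}{3041}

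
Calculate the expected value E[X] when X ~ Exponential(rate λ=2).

For X ~ Exponential(rate λ=2), the expected value is:
E[X] = \frac{1}{2}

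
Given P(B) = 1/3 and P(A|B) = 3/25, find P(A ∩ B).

By definition, P(A|B) = P(A ∩ B) / P(B)
So P(A ∩ B) = P(A|B) × P(B)
= 3/25 × 1/3
= 1/25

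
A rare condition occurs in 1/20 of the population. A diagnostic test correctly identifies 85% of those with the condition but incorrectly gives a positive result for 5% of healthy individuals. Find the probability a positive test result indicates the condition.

Let D = the rare event, + = positive/flagged.
P(D) = 1/20
P(+|D) = 85/100 = 17/20
P(+|D') = 5/100 = 1/20
P(+) = P(+|D)P(D) + P(+|D')P(D')
     = \frac{17}{20} × \frac{1}{20} + \frac{1}{20} × \frac{19}{20}
     = \frac{9}{100}
P(D|+) = P(+|D)P(D)/P(+) = \frac{17}{36}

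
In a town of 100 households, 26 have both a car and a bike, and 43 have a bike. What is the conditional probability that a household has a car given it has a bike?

P(A ∩ B) = 26/100 = 13/50
P(B) = 43/100
P(A|B) = P(A ∩ B) / P(B) = (13/50) / (43/100) = 26/43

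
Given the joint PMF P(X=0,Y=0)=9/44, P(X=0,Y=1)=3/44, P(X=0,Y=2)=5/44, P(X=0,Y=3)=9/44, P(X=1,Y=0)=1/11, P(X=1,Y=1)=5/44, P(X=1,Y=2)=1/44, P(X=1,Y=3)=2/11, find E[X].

First find marginal of X:
P(X=0) = 13/22
P(X=1) = 9/22
E[X] = 0 × 13/22 + 1 × 9/22 = 9/22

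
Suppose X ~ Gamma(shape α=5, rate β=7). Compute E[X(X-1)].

E[X(X-1)] = E[X² - X] = E[X²] - E[X]
E[X] = \frac{5}{7}
E[X²] = Var(X) + (E[X])² = \frac{5}{49} + (\frac{5}{7})² = \frac{30}{49}
E[X(X-1)] = \frac{30}{49} - \frac{5}{7} = - \frac{5}{49}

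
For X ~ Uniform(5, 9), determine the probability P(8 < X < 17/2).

P(8 < X < 17/2) = ∫_{8}^{17/2} f(x) dx
where f(x) = \frac{1}{4}
= \frac{1}{8}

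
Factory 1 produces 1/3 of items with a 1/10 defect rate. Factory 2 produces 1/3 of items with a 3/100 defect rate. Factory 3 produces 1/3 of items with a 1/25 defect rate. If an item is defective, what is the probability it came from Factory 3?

Using Bayes' theorem:
P(F1) = 1/3, P(D|F1) = 1/10
P(F2) = 1/3, P(D|F2) = 3/100
P(F3) = 1/3, P(D|F3) = 1/25
P(D) = P(D|F1)P(F1) + P(D|F2)P(F2) + P(D|F3)P(F3)
     = \frac{17}{300}
P(F3|D) = P(D|F3)P(F3) / P(D)
= \frac{4}{17}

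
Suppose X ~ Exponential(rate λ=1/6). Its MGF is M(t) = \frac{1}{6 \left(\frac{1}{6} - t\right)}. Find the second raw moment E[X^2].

To find E[X^2], compute M^(2)(0):
M^(1)(t) = \frac{1}{6 \left(\frac{1}{6} - t\right)^{2}}
M^(2)(t) = \frac{1}{3 \left(\frac{1}{6} - t\right)^{3}}
M^(2)(0) = 72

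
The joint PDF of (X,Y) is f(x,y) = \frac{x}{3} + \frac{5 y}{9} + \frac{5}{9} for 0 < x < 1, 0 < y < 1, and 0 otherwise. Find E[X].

E[X] = ∫_0^1 ∫_0^1 x × f(x,y) dy dx
= ∫_0^1 ∫_0^1 x × (\frac{x}{3} + \frac{5 y}{9} + \frac{5}{9}) dy dx
= \frac{19}{36}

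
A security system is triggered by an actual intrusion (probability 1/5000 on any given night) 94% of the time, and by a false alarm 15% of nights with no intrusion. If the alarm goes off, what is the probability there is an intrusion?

Let D = the rare event, + = positive/flagged.
P(D) = 1/5000
P(+|D) = 94/100 = 47/50
P(+|D') = 15/100 = 3/20
P(+) = P(+|D)P(D) + P(+|D')P(D')
     = \frac{47}{50} × \frac{1}{5000} + \frac{3}{20} × \frac{4999}{5000}
     = \frac{75079}{500000}
P(D|+) = P(+|D)P(D)/P(+) = \frac{94}{75079}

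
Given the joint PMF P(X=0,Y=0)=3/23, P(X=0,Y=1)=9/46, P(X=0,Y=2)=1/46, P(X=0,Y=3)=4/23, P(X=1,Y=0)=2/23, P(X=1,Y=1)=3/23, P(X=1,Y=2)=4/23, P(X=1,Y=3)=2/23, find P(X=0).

P(X=0) = P(X=0,Y=0) + P(X=0,Y=1) + P(X=0,Y=2) + P(X=0,Y=3)
= 3/23 + 9/46 + 1/46 + 4/23
= 12/23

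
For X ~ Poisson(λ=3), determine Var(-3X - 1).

For X ~ Poisson(λ=3):
Var(X) = 3
Var(-3X - 1) = (-3)² × Var(X) = 9 × 3 = 27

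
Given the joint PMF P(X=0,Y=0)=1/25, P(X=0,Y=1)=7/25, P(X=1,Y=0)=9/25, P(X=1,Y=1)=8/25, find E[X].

First find marginal of X:
P(X=0) = 8/25
P(X=1) = 17/25
E[X] = 0 × 8/25 + 1 × 17/25 = 17/25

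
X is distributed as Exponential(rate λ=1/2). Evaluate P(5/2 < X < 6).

P(5/2 < X < 6) = ∫_{5/2}^{6} f(x) dx
where f(x) = \frac{e^{- \frac{x}{2}}}{2}
= - \frac{1}{e^{3}} + e^{- \frac{5}{4}}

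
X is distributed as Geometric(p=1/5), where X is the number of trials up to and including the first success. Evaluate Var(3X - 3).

For X ~ Geometric(p=1/5), where X is the number of trials up to and including the first success:
Var(X) = 20
Var(3X - 3) = (3)² × Var(X) = 9 × 20 = 180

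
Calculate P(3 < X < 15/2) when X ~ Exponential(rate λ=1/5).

P(3 < X < 15/2) = ∫_{3}^{15/2} f(x) dx
where f(x) = \frac{e^{- \frac{x}{5}}}{5}
= - \frac{1}{e^{\frac{3}{2}}} + e^{- \frac{3}{5}}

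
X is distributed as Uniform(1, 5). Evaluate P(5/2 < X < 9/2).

P(5/2 < X < 9/2) = ∫_{5/2}^{9/2} f(x) dx
where f(x) = \frac{1}{4}
= \frac{1}{2}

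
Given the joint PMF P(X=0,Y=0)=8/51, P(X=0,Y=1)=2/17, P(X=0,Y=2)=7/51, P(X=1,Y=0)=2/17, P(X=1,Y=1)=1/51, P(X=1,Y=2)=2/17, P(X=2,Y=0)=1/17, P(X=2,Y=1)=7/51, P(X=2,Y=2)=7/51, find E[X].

First find marginal of X:
P(X=0) = 7/17
P(X=1) = 13/51
P(X=2) = 1/3
E[X] = 0 × 7/17 + 1 × 13/51 + 2 × 1/3 = 47/51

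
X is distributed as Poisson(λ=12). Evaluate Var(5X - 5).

For X ~ Poisson(λ=12):
Var(X) = 12
Var(5X - 5) = (5)² × Var(X) = 25 × 12 = 300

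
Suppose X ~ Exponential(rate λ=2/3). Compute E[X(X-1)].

E[X(X-1)] = E[X² - X] = E[X²] - E[X]
E[X] = \frac{3}{2}
E[X²] = Var(X) + (E[X])² = \frac{9}{4} + (\frac{3}{2})² = \frac{9}{2}
E[X(X-1)] = \frac{9}{2} - \frac{3}{2} = 3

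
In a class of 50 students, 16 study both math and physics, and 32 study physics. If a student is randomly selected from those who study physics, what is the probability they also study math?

P(A ∩ B) = 16/50 = 8/25
P(B) = 32/50 = 16/25
P(A|B) = P(A ∩ B) / P(B) = (8/25) / (16/25) = 1/2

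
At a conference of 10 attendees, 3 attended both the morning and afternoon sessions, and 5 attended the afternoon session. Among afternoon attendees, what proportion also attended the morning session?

P(A ∩ B) = 3/10
P(B) = 5/10 = 1/2
P(A|B) = P(A ∩ B) / P(B) = (3/10) / (1/2) = 3/5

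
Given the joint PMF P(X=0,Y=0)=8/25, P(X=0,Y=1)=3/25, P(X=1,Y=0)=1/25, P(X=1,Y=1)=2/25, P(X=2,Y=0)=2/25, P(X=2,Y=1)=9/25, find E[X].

First find marginal of X:
P(X=0) = 11/25
P(X=1) = 3/25
P(X=2) = 11/25
E[X] = 0 × 11/25 + 1 × 3/25 + 2 × 11/25 = 1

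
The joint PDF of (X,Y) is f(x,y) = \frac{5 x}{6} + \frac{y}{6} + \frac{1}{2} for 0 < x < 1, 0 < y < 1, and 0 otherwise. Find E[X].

E[X] = ∫_0^1 ∫_0^1 x × f(x,y) dy dx
= ∫_0^1 ∫_0^1 x × (\frac{5 x}{6} + \frac{y}{6} + \frac{1}{2}) dy dx
= \frac{41}{72}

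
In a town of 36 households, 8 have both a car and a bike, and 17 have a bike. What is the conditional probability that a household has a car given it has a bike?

P(A ∩ B) = 8/36 = 2/9
P(B) = 17/36
P(A|B) = P(A ∩ B) / P(B) = (2/9) / (17/36) = 8/17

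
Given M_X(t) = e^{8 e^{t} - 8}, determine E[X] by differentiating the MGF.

To find E[X], compute M^(1)(0):
M^(1)(t) = 8 e^{t} e^{8 e^{t} - 8}
M^(1)(0) = 8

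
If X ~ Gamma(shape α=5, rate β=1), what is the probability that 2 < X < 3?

P(2 < X < 3) = ∫_{2}^{3} f(x) dx
where f(x) = \frac{x^{4} e^{- x}}{24}
= \frac{-131 + 56 e}{8 e^{3}}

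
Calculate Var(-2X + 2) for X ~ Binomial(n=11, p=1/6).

For X ~ Binomial(n=11, p=1/6):
Var(X) = \frac{55}{36}
Var(-2X + 2) = (-2)² × Var(X) = 4 × \frac{55}{36} = \frac{55}{9}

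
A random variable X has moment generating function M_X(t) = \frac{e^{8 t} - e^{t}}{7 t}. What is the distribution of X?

The MGF M(t) = \frac{e^{8 t} - e^{t}}{7 t} is the standard form for the Uniform distribution.
Comparing with the known MGF formula identifies: Uniform(1, 8)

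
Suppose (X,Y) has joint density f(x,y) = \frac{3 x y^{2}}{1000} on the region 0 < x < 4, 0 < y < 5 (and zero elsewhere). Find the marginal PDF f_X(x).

f_X(x) = ∫_0^5 f(x,y) dy
= ∫_0^5 \frac{3 x y^{2}}{1000} dy
= \frac{x}{8} for 0 < x < 4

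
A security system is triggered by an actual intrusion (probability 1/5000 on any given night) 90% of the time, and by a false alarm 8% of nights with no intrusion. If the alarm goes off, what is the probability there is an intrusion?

Let D = the rare event, + = positive/flagged.
P(D) = 1/5000
P(+|D) = 90/100 = 9/10
P(+|D') = 8/100 = 2/25
P(+) = P(+|D)P(D) + P(+|D')P(D')
     = \frac{9}{10} × \frac{1}{5000} + \frac{2}{25} × \frac{4999}{5000}
     = \frac{20041}{250000}
P(D|+) = P(+|D)P(D)/P(+) = \frac{45}{20041}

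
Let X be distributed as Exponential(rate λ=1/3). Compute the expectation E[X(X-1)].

E[X(X-1)] = E[X² - X] = E[X²] - E[X]
E[X] = 3
E[X²] = Var(X) + (E[X])² = 9 + (3)² = 18
E[X(X-1)] = 18 - 3 = 15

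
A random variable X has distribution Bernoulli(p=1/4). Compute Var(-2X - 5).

For X ~ Bernoulli(p=1/4):
Var(X) = \frac{3}{16}
Var(-2X - 5) = (-2)² × Var(X) = 4 × \frac{3}{16} = \frac{3}{4}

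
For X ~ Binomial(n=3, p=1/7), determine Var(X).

For X ~ Binomial(n=3, p=1/7):
Var(X) = \frac{18}{49}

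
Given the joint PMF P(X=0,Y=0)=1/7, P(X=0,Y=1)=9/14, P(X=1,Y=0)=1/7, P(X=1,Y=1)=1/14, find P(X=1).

P(X=1) = P(X=1,Y=0) + P(X=1,Y=1)
= 1/7 + 1/14
= 3/14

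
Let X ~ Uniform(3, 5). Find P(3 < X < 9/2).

P(3 < X < 9/2) = ∫_{3}^{9/2} f(x) dx
where f(x) = \frac{1}{2}
= \frac{3}{4}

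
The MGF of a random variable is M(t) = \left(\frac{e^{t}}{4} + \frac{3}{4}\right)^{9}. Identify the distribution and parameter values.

The MGF M(t) = \left(\frac{e^{t}}{4} + \frac{3}{4}\right)^{9} is the standard form for the Binomial distribution.
Comparing with the known MGF formula identifies: Binomial(n=9, p=1/4)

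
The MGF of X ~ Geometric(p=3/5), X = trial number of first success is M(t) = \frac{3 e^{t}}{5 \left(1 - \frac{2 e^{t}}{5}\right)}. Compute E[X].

To find E[X], compute M^(1)(0):
M^(1)(t) = \frac{3 e^{t}}{5 \left(1 - \frac{2 e^{t}}{5}\right)} + \frac{6 e^{2 t}}{25 \left(1 - \frac{2 e^{t}}{5}\right)^{2}}
M^(1)(0) = \frac{5}{3}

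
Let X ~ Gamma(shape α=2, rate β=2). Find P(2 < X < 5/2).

P(2 < X < 5/2) = ∫_{2}^{5/2} f(x) dx
where f(x) = 4 x e^{- 2 x}
= \frac{-6 + 5 e}{e^{5}}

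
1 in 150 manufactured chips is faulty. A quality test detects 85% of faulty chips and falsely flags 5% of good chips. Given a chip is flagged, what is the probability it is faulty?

Let D = the rare event, + = positive/flagged.
P(D) = 1/150
P(+|D) = 85/100 = 17/20
P(+|D') = 5/100 = 1/20
P(+) = P(+|D)P(D) + P(+|D')P(D')
     = \frac{17}{20} × \frac{1}{150} + \frac{1}{20} × \frac{149}{150}
     = \frac{83}{1500}
P(D|+) = P(+|D)P(D)/P(+) = \frac{17}{166}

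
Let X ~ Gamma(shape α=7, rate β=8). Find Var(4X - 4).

For X ~ Gamma(shape α=7, rate β=8):
Var(X) = \frac{7}{64}
Var(4X - 4) = (4)² × Var(X) = 16 × \frac{7}{64} = \frac{7}{4}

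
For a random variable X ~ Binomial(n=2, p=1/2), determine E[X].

For X ~ Binomial(n=2, p=1/2), the expected value is:
E[X] = 1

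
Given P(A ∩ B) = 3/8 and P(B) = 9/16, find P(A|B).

P(A|B) = P(A ∩ B) / P(B)
= (3/8) / (9/16)
= 2/3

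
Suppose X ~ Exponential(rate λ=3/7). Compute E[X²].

Using the identity E[X²] = Var(X) + (E[X])²:
E[X] = \frac{7}{3}
Var(X) = \frac{49}{9}
E[X²] = \frac{49}{9} + (\frac{7}{3})²
= \frac{98}{9}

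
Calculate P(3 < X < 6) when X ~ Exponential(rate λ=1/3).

P(3 < X < 6) = ∫_{3}^{6} f(x) dx
where f(x) = \frac{e^{- \frac{x}{3}}}{3}
= - \frac{1 - e}{e^{2}}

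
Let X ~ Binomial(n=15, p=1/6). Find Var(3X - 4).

For X ~ Binomial(n=15, p=1/6):
Var(X) = \frac{25}{12}
Var(3X - 4) = (3)² × Var(X) = 9 × \frac{25}{12} = \frac{75}{4}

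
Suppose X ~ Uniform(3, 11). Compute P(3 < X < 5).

P(3 < X < 5) = ∫_{3}^{5} f(x) dx
where f(x) = \frac{1}{8}
= \frac{1}{4}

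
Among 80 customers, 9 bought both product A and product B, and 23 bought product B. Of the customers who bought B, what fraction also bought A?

P(A ∩ B) = 9/80
P(B) = 23/80
P(A|B) = P(A ∩ B) / P(B) = (9/80) / (23/80) = 9/23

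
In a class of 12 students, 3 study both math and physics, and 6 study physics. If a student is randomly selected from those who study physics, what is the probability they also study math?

P(A ∩ B) = 3/12 = 1/4
P(B) = 6/12 = 1/2
P(A|B) = P(A ∩ B) / P(B) = (1/4) / (1/2) = 1/2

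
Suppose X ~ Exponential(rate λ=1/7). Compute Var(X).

For X ~ Exponential(rate λ=1/7):
Var(X) = 49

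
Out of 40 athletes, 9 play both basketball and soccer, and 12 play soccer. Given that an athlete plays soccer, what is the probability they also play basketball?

P(A ∩ B) = 9/40
P(B) = 12/40 = 3/10
P(A|B) = P(A ∩ B) / P(B) = (9/40) / (3/10) = 3/4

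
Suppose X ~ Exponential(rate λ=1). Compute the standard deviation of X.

For X ~ Exponential(rate λ=1):
Var(X) = 1
SD(X) = √(Var(X)) = √(1) = 1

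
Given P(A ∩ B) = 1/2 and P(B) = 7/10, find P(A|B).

P(A|B) = P(A ∩ B) / P(B)
= (1/2) / (7/10)
= 5/7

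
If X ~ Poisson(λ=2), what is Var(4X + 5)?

For X ~ Poisson(λ=2):
Var(X) = 2
Var(4X + 5) = (4)² × Var(X) = 16 × 2 = 32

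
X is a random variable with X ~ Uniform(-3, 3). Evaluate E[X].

For X ~ Uniform(-3, 3), the expected value is:
E[X] = 0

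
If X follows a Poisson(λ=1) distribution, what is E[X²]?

Using the identity E[X²] = Var(X) + (E[X])²:
E[X] = 1
Var(X) = 1
E[X²] = 1 + (1)²
= 2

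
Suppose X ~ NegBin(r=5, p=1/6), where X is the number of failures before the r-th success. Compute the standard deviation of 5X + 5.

For X ~ NegBin(r=5, p=1/6), where X is the number of failures before the r-th success:
Var(X) = 150
SD(X) = √(Var(X)) = √(150) = 5 \sqrt{6}
SD(5X + 5) = |5| × SD(X) = 5 × 5 \sqrt{6} = 25 \sqrt{6}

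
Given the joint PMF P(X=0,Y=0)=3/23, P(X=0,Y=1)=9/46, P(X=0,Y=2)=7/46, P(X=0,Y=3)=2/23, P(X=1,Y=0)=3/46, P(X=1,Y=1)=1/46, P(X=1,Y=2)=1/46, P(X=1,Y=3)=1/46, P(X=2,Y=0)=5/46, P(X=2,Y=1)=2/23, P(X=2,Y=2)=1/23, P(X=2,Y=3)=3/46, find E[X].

First find marginal of X:
P(X=0) = 13/23
P(X=1) = 3/23
P(X=2) = 7/23
E[X] = 0 × 13/23 + 1 × 3/23 + 2 × 7/23 = 17/23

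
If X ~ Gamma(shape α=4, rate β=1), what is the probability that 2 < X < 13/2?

P(2 < X < 13/2) = ∫_{2}^{13/2} f(x) dx
where f(x) = \frac{x^{3} e^{- x}}{6}
= - \frac{3571}{48 e^{\frac{13}{2}}} + \frac{19}{3 e^{2}}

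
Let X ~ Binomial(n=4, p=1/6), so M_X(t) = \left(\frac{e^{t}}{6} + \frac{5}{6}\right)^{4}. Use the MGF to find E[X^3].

To find E[X^3], compute M^(3)(0):
M^(1)(t) = \frac{2 \left(\frac{e^{t}}{6} + \frac{5}{6}\right)^{3} e^{t}}{3}
M^(2)(t) = \frac{2 \left(\frac{e^{t}}{6} + \frac{5}{6}\right)^{3} e^{t}}{3} + \frac{\left(\frac{e^{t}}{6} + \frac{5}{6}\right)^{2} e^{2 t}}{3}
M^(3)(t) = \frac{2 \left(\frac{e^{t}}{6} + \frac{5}{6}\right)^{3} e^{t}}{3} + \left(\frac{e^{t}}{6} + \frac{5}{6}\right)^{2} e^{2 t} + \frac{\left(\frac{e^{t}}{6} + \frac{5}{6}\right) e^{3 t}}{9}
M^(3)(0) = \frac{16}{9}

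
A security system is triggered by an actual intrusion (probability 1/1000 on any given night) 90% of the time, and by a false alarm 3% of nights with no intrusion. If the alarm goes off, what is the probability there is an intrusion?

Let D = the rare event, + = positive/flagged.
P(D) = 1/1000
P(+|D) = 90/100 = 9/10
P(+|D') = 3/100
P(+) = P(+|D)P(D) + P(+|D')P(D')
     = \frac{9}{10} × \frac{1}{1000} + \frac{3}{100} × \frac{999}{1000}
     = \frac{3087}{100000}
P(D|+) = P(+|D)P(D)/P(+) = \frac{10}{343}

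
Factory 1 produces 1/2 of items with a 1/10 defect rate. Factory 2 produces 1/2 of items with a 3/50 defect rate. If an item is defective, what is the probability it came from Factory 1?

Using Bayes' theorem:
P(F1) = 1/2, P(D|F1) = 1/10
P(F2) = 1/2, P(D|F2) = 3/50
P(D) = P(D|F1)P(F1) + P(D|F2)P(F2)
     = \frac{2}{25}
P(F1|D) = P(D|F1)P(F1) / P(D)
= \frac{5}{8}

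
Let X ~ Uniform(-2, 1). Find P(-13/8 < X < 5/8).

P(-13/8 < X < 5/8) = ∫_{-13/8}^{5/8} f(x) dx
where f(x) = \frac{1}{3}
= \frac{3}{4}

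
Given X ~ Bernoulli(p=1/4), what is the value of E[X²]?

Using the identity E[X²] = Var(X) + (E[X])²:
E[X] = \frac{1}{4}
Var(X) = \frac{3}{16}
E[X²] = \frac{3}{16} + (\frac{1}{4})²
= \frac{1}{4}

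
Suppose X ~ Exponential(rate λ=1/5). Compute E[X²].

Using the identity E[X²] = Var(X) + (E[X])²:
E[X] = 5
Var(X) = 25
E[X²] = 25 + (5)²
= 50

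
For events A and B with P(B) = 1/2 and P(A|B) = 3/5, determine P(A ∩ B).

By definition, P(A|B) = P(A ∩ B) / P(B)
So P(A ∩ B) = P(A|B) × P(B)
= 3/5 × 1/2
= 3/10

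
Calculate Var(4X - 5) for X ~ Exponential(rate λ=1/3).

For X ~ Exponential(rate λ=1/3):
Var(X) = 9
Var(4X - 5) = (4)² × Var(X) = 16 × 9 = 144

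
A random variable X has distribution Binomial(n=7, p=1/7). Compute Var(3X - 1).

For X ~ Binomial(n=7, p=1/7):
Var(X) = \frac{6}{7}
Var(3X - 1) = (3)² × Var(X) = 9 × \frac{6}{7} = \frac{54}{7}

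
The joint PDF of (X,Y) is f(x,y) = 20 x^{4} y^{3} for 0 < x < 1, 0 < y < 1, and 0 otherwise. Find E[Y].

E[Y] = ∫_0^1 ∫_0^1 y × f(x,y) dx dy
= \frac{4}{5}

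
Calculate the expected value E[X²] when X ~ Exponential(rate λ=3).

Using the identity E[X²] = Var(X) + (E[X])²:
E[X] = \frac{1}{3}
Var(X) = \frac{1}{9}
E[X²] = \frac{1}{9} + (\frac{1}{3})²
= \frac{2}{9}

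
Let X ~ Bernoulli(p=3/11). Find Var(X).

For X ~ Bernoulli(p=3/11):
Var(X) = \frac{24}{121}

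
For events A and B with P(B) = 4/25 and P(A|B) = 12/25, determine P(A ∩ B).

By definition, P(A|B) = P(A ∩ B) / P(B)
So P(A ∩ B) = P(A|B) × P(B)
= 12/25 × 4/25
= 48/625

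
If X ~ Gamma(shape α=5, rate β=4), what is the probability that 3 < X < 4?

P(3 < X < 4) = ∫_{3}^{4} f(x) dx
where f(x) = \frac{128 x^{4} e^{- 4 x}}{3}
= \frac{-10675 + 3711 e^{4}}{3 e^{16}}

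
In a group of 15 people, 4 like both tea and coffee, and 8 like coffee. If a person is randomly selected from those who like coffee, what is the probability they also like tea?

P(A ∩ B) = 4/15
P(B) = 8/15
P(A|B) = P(A ∩ B) / P(B) = (4/15) / (8/15) = 1/2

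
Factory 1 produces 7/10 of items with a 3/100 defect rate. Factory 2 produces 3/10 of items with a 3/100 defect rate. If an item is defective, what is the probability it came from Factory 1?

Using Bayes' theorem:
P(F1) = 7/10, P(D|F1) = 3/100
P(F2) = 3/10, P(D|F2) = 3/100
P(D) = P(D|F1)P(F1) + P(D|F2)P(F2)
     = \frac{3}{100}
P(F1|D) = P(D|F1)P(F1) / P(D)
= \frac{7}{10}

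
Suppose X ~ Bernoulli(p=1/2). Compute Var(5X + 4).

For X ~ Bernoulli(p=1/2):
Var(X) = \frac{1}{4}
Var(5X + 4) = (5)² × Var(X) = 25 × \frac{1}{4} = \frac{25}{4}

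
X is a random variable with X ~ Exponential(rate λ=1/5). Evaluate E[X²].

Using the identity E[X²] = Var(X) + (E[X])²:
E[X] = 5
Var(X) = 25
E[X²] = 25 + (5)²
= 50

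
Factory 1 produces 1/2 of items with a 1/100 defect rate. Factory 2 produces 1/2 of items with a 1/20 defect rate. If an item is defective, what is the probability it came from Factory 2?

Using Bayes' theorem:
P(F1) = 1/2, P(D|F1) = 1/100
P(F2) = 1/2, P(D|F2) = 1/20
P(D) = P(D|F1)P(F1) + P(D|F2)P(F2)
     = \frac{3}{100}
P(F2|D) = P(D|F2)P(F2) / P(D)
= \frac{5}{6}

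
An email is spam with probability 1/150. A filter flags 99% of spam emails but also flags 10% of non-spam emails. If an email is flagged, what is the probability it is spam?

Let D = the rare event, + = positive/flagged.
P(D) = 1/150
P(+|D) = 99/100
P(+|D') = 10/100 = 1/10
P(+) = P(+|D)P(D) + P(+|D')P(D')
     = \frac{99}{100} × \frac{1}{150} + \frac{1}{10} × \frac{149}{150}
     = \frac{1589}{15000}
P(D|+) = P(+|D)P(D)/P(+) = \frac{99}{1589}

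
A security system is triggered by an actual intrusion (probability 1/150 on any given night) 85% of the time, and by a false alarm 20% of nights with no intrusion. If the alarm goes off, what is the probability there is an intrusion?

Let D = the rare event, + = positive/flagged.
P(D) = 1/150
P(+|D) = 85/100 = 17/20
P(+|D') = 20/100 = 1/5
P(+) = P(+|D)P(D) + P(+|D')P(D')
     = \frac{17}{20} × \frac{1}{150} + \frac{1}{5} × \frac{149}{150}
     = \frac{613}{3000}
P(D|+) = P(+|D)P(D)/P(+) = \frac{17}{613}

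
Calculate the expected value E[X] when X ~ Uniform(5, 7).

For X ~ Uniform(5, 7), the expected value is:
E[X] = 6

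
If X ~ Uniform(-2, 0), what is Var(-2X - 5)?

For X ~ Uniform(-2, 0):
Var(X) = \frac{1}{3}
Var(-2X - 5) = (-2)² × Var(X) = 4 × \frac{1}{3} = \frac{4}{3}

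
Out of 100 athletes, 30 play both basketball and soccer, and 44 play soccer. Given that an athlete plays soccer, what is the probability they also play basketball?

P(A ∩ B) = 30/100 = 3/10
P(B) = 44/100 = 11/25
P(A|B) = P(A ∩ B) / P(B) = (3/10) / (11/25) = 15/22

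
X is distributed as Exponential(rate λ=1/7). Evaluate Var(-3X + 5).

For X ~ Exponential(rate λ=1/7):
Var(X) = 49
Var(-3X + 5) = (-3)² × Var(X) = 9 × 49 = 441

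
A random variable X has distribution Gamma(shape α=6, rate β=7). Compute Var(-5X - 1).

For X ~ Gamma(shape α=6, rate β=7):
Var(X) = \frac{6}{49}
Var(-5X - 1) = (-5)² × Var(X) = 25 × \frac{6}{49} = \frac{150}{49}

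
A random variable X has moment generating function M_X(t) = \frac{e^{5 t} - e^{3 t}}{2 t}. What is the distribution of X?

The MGF M(t) = \frac{e^{5 t} - e^{3 t}}{2 t} is the standard form for the Uniform distribution.
Comparing with the known MGF formula identifies: Uniform(3, 5)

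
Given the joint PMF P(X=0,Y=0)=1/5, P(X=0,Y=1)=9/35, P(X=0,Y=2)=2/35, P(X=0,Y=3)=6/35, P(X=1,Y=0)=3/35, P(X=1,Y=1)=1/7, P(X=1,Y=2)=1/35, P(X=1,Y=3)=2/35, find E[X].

First find marginal of X:
P(X=0) = 24/35
P(X=1) = 11/35
E[X] = 0 × 24/35 + 1 × 11/35 = 11/35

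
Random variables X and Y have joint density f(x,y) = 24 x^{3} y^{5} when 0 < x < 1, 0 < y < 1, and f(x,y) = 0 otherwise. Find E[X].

E[X] = ∫_0^1 ∫_0^1 x × f(x,y) dy dx
= ∫_0^1 ∫_0^1 x × (24 x^{3} y^{5}) dy dx
= \frac{4}{5}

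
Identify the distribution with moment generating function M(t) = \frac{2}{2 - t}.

The MGF M(t) = \frac{2}{2 - t} is the standard form for the Exponential distribution.
Comparing with the known MGF formula identifies: Exponential(rate λ=2)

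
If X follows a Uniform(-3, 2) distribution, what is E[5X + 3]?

For X ~ Uniform(-3, 2):
E[X] = - \frac{1}{2}
E[5X + 3] = 5 × E[X] + 3 = \frac{1}{2}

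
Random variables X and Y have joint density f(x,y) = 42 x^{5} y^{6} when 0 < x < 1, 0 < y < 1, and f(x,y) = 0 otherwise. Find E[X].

E[X] = ∫_0^1 ∫_0^1 x × f(x,y) dy dx
= ∫_0^1 ∫_0^1 x × (42 x^{5} y^{6}) dy dx
= \frac{6}{7}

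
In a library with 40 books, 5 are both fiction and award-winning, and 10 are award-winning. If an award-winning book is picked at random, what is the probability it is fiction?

P(A ∩ B) = 5/40 = 1/8
P(B) = 10/40 = 1/4
P(A|B) = P(A ∩ B) / P(B) = (1/8) / (1/4) = 1/2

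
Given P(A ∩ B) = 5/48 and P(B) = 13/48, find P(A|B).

P(A|B) = P(A ∩ B) / P(B)
= (5/48) / (13/48)
= 5/13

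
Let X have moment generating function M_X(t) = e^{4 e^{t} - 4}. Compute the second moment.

To find E[X^2], compute M^(2)(0):
M^(1)(t) = 4 e^{t} e^{4 e^{t} - 4}
M^(2)(t) = 16 e^{2 t} e^{4 e^{t} - 4} + 4 e^{t} e^{4 e^{t} - 4}
M^(2)(0) = 20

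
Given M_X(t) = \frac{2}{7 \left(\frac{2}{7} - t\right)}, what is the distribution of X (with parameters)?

The MGF M(t) = \frac{2}{7 \left(\frac{2}{7} - t\right)} is the standard form for the Exponential distribution.
Comparing with the known MGF formula identifies: Exponential(rate λ=2/7)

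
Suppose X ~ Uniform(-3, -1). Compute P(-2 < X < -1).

P(-2 < X < -1) = ∫_{-2}^{-1} f(x) dx
where f(x) = \frac{1}{2}
= \frac{1}{2}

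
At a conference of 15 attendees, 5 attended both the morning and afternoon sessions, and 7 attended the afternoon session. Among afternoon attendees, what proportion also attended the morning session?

P(A ∩ B) = 5/15 = 1/3
P(B) = 7/15
P(A|B) = P(A ∩ B) / P(B) = (1/3) / (7/15) = 5/7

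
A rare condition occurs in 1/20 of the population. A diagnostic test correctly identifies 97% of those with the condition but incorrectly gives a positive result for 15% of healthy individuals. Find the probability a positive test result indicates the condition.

Let D = the rare event, + = positive/flagged.
P(D) = 1/20
P(+|D) = 97/100
P(+|D') = 15/100 = 3/20
P(+) = P(+|D)P(D) + P(+|D')P(D')
     = \frac{97}{100} × \frac{1}{20} + \frac{3}{20} × \frac{19}{20}
     = \frac{191}{1000}
P(D|+) = P(+|D)P(D)/P(+) = \frac{97}{382}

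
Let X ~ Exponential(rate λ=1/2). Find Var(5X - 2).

For X ~ Exponential(rate λ=1/2):
Var(X) = 4
Var(5X - 2) = (5)² × Var(X) = 25 × 4 = 100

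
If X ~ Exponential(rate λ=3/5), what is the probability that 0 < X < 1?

P(0 < X < 1) = ∫_{0}^{1} f(x) dx
where f(x) = \frac{3 e^{- \frac{3 x}{5}}}{5}
= 1 - e^{- \frac{3}{5}}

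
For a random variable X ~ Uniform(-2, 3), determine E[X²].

Using the identity E[X²] = Var(X) + (E[X])²:
E[X] = \frac{1}{2}
Var(X) = \frac{25}{12}
E[X²] = \frac{25}{12} + (\frac{1}{2})²
= \frac{7}{3}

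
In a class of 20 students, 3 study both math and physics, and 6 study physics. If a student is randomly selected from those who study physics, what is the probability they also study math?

P(A ∩ B) = 3/20
P(B) = 6/20 = 3/10
P(A|B) = P(A ∩ B) / P(B) = (3/20) / (3/10) = 1/2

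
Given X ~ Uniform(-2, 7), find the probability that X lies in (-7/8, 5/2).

P(-7/8 < X < 5/2) = ∫_{-7/8}^{5/2} f(x) dx
where f(x) = \frac{1}{9}
= \frac{3}{8}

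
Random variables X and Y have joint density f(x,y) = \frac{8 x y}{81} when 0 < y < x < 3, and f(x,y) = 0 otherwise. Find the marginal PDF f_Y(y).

f_Y(y) = ∫_y^3 \frac{8 x y}{81} dx = \frac{4 y \left(9 - y^{2}\right)}{81}
for 0 < y < 3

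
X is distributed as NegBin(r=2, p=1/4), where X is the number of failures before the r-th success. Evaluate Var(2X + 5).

For X ~ NegBin(r=2, p=1/4), where X is the number of failures before the r-th success:
Var(X) = 24
Var(2X + 5) = (2)² × Var(X) = 4 × 24 = 96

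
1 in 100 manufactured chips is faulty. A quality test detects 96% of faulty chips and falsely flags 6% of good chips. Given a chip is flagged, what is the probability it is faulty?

Let D = the rare event, + = positive/flagged.
P(D) = 1/100
P(+|D) = 96/100 = 24/25
P(+|D') = 6/100 = 3/50
P(+) = P(+|D)P(D) + P(+|D')P(D')
     = \frac{24}{25} × \frac{1}{100} + \frac{3}{50} × \frac{99}{100}
     = \frac{69}{1000}
P(D|+) = P(+|D)P(D)/P(+) = \frac{16}{115}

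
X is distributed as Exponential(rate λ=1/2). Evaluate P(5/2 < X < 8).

P(5/2 < X < 8) = ∫_{5/2}^{8} f(x) dx
where f(x) = \frac{e^{- \frac{x}{2}}}{2}
= - \frac{1}{e^{4}} + e^{- \frac{5}{4}}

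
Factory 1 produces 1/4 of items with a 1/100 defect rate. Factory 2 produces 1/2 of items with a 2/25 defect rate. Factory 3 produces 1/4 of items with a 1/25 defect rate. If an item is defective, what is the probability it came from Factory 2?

Using Bayes' theorem:
P(F1) = 1/4, P(D|F1) = 1/100
P(F2) = 1/2, P(D|F2) = 2/25
P(F3) = 1/4, P(D|F3) = 1/25
P(D) = P(D|F1)P(F1) + P(D|F2)P(F2) + P(D|F3)P(F3)
     = \frac{21}{400}
P(F2|D) = P(D|F2)P(F2) / P(D)
= \frac{16}{21}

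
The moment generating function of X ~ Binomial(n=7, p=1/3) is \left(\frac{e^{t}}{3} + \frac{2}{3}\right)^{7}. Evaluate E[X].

To find E[X], compute M^(1)(0):
M^(1)(t) = \frac{7 \left(\frac{e^{t}}{3} + \frac{2}{3}\right)^{6} e^{t}}{3}
M^(1)(0) = \frac{7}{3}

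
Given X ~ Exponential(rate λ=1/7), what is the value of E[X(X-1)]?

E[X(X-1)] = E[X² - X] = E[X²] - E[X]
E[X] = 7
E[X²] = Var(X) + (E[X])² = 49 + (7)² = 98
E[X(X-1)] = 98 - 7 = 91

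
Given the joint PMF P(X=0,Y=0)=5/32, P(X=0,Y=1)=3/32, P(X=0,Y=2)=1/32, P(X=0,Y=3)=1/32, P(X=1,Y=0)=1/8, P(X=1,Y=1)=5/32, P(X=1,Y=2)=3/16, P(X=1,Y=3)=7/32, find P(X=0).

P(X=0) = P(X=0,Y=0) + P(X=0,Y=1) + P(X=0,Y=2) + P(X=0,Y=3)
= 5/32 + 3/32 + 1/32 + 1/32
= 5/16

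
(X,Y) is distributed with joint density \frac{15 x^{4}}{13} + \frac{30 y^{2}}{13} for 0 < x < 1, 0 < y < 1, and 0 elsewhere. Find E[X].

E[X] = ∫_0^1 ∫_0^1 x × f(x,y) dy dx
= ∫_0^1 ∫_0^1 x × (\frac{15 x^{4}}{13} + \frac{30 y^{2}}{13}) dy dx
= \frac{15}{26}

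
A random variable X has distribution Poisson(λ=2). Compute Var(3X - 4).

For X ~ Poisson(λ=2):
Var(X) = 2
Var(3X - 4) = (3)² × Var(X) = 9 × 2 = 18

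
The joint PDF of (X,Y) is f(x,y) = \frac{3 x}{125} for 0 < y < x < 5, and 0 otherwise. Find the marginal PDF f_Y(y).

f_Y(y) = ∫_y^5 \frac{3 x}{125} dx = \frac{3}{10} - \frac{3 y^{2}}{250}
for 0 < y < 5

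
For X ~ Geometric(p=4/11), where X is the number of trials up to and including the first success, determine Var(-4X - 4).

For X ~ Geometric(p=4/11), where X is the number of trials up to and including the first success:
Var(X) = \frac{77}{16}
Var(-4X - 4) = (-4)² × Var(X) = 16 × \frac{77}{16} = 77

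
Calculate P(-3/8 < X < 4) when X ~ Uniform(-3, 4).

P(-3/8 < X < 4) = ∫_{-3/8}^{4} f(x) dx
where f(x) = \frac{1}{7}
= \frac{5}{8}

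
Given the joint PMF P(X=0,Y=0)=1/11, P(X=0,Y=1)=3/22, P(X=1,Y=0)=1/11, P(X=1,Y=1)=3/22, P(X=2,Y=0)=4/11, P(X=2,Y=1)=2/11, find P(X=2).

P(X=2) = P(X=2,Y=0) + P(X=2,Y=1)
= 4/11 + 2/11
= 6/11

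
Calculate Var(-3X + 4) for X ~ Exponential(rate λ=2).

For X ~ Exponential(rate λ=2):
Var(X) = \frac{1}{4}
Var(-3X + 4) = (-3)² × Var(X) = 9 × \frac{1}{4} = \frac{9}{4}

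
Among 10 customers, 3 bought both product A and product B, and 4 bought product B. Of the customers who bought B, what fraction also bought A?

P(A ∩ B) = 3/10
P(B) = 4/10 = 2/5
P(A|B) = P(A ∩ B) / P(B) = (3/10) / (2/5) = 3/4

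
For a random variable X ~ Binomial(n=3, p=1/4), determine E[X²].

Using the identity E[X²] = Var(X) + (E[X])²:
E[X] = \frac{3}{4}
Var(X) = \frac{9}{16}
E[X²] = \frac{9}{16} + (\frac{3}{4})²
= \frac{9}{8}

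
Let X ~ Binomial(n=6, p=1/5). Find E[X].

For X ~ Binomial(n=6, p=1/5), the expected value is:
E[X] = \frac{6}{5}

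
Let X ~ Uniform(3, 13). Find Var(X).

For X ~ Uniform(3, 13):
Var(X) = \frac{25}{3}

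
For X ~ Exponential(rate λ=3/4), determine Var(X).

For X ~ Exponential(rate λ=3/4):
Var(X) = \frac{16}{9}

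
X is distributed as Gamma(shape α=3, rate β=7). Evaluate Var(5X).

For X ~ Gamma(shape α=3, rate β=7):
Var(X) = \frac{3}{49}
Var(5X) = (5)² × Var(X) = 25 × \frac{3}{49} = \frac{75}{49}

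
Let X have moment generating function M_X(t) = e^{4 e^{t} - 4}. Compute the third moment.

To find E[X^3], compute M^(3)(0):
M^(1)(t) = 4 e^{t} e^{4 e^{t} - 4}
M^(2)(t) = 16 e^{2 t} e^{4 e^{t} - 4} + 4 e^{t} e^{4 e^{t} - 4}
M^(3)(t) = 64 e^{3 t} e^{4 e^{t} - 4} + 48 e^{2 t} e^{4 e^{t} - 4} + 4 e^{t} e^{4 e^{t} - 4}
M^(3)(0) = 116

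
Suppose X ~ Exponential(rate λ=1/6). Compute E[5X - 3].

For X ~ Exponential(rate λ=1/6):
E[X] = 6
E[5X - 3] = 5 × E[X] - 3 = 27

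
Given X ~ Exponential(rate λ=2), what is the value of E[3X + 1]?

For X ~ Exponential(rate λ=2):
E[X] = \frac{1}{2}
E[3X + 1] = 3 × E[X] + 1 = \frac{5}{2}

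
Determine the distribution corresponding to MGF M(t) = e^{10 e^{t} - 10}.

The MGF M(t) = e^{10 e^{t} - 10} is the standard form for the Poisson distribution.
Comparing with the known MGF formula identifies: Poisson(λ=10)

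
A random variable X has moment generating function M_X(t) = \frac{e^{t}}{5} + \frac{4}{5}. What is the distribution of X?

The MGF M(t) = \frac{e^{t}}{5} + \frac{4}{5} is the standard form for the Bernoulli distribution.
Comparing with the known MGF formula identifies: Bernoulli(p=1/5)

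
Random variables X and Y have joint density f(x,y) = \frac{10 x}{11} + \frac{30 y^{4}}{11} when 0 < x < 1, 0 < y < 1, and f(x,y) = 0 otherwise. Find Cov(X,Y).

E[XY] = ∫∫ xy × f(x,y) dx dy = \frac{25}{66}
E[X] = \frac{19}{33}
E[Y] = \frac{15}{22}
Cov(X,Y) = E[XY] - E[X]E[Y] = - \frac{5}{363}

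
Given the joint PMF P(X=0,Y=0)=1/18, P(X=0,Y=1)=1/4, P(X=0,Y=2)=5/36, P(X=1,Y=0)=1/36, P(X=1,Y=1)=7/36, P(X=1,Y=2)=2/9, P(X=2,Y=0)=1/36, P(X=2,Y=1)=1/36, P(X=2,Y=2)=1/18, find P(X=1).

P(X=1) = P(X=1,Y=0) + P(X=1,Y=1) + P(X=1,Y=2)
= 1/36 + 7/36 + 2/9
= 4/9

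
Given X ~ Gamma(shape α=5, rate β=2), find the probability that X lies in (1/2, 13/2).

P(1/2 < X < 13/2) = ∫_{1/2}^{13/2} f(x) dx
where f(x) = \frac{4 x^{4} e^{- 2 x}}{3}
= \frac{-39713 + 65 e^{12}}{24 e^{13}}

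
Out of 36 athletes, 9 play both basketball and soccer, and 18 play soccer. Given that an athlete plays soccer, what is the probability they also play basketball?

P(A ∩ B) = 9/36 = 1/4
P(B) = 18/36 = 1/2
P(A|B) = P(A ∩ B) / P(B) = (1/4) / (1/2) = 1/2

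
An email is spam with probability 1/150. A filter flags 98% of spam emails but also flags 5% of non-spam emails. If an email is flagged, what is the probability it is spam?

Let D = the rare event, + = positive/flagged.
P(D) = 1/150
P(+|D) = 98/100 = 49/50
P(+|D') = 5/100 = 1/20
P(+) = P(+|D)P(D) + P(+|D')P(D')
     = \frac{49}{50} × \frac{1}{150} + \frac{1}{20} × \frac{149}{150}
     = \frac{281}{5000}
P(D|+) = P(+|D)P(D)/P(+) = \frac{98}{843}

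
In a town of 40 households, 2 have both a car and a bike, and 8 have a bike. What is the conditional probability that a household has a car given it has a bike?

P(A ∩ B) = 2/40 = 1/20
P(B) = 8/40 = 1/5
P(A|B) = P(A ∩ B) / P(B) = (1/20) / (1/5) = 1/4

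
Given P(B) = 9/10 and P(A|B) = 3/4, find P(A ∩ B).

By definition, P(A|B) = P(A ∩ B) / P(B)
So P(A ∩ B) = P(A|B) × P(B)
= 3/4 × 9/10
= 27/40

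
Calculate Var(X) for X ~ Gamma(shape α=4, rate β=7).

For X ~ Gamma(shape α=4, rate β=7):
Var(X) = \frac{4}{49}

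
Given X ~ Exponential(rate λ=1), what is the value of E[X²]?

Using the identity E[X²] = Var(X) + (E[X])²:
E[X] = 1
Var(X) = 1
E[X²] = 1 + (1)²
= 2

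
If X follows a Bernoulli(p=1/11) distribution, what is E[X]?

For X ~ Bernoulli(p=1/11), the expected value is:
E[X] = \frac{1}{11}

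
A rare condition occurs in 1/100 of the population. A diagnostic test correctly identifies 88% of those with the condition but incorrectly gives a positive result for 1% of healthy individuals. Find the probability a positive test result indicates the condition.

Let D = the rare event, + = positive/flagged.
P(D) = 1/100
P(+|D) = 88/100 = 22/25
P(+|D') = 1/100
P(+) = P(+|D)P(D) + P(+|D')P(D')
     = \frac{22}{25} × \frac{1}{100} + \frac{1}{100} × \frac{99}{100}
     = \frac{187}{10000}
P(D|+) = P(+|D)P(D)/P(+) = \frac{8}{17}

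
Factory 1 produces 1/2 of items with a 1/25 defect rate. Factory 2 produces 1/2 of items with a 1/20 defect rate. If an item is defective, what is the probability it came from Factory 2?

Using Bayes' theorem:
P(F1) = 1/2, P(D|F1) = 1/25
P(F2) = 1/2, P(D|F2) = 1/20
P(D) = P(D|F1)P(F1) + P(D|F2)P(F2)
     = \frac{9}{200}
P(F2|D) = P(D|F2)P(F2) / P(D)
= \frac{5}{9}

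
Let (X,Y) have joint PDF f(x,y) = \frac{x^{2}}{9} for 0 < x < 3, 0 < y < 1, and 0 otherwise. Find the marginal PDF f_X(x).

f_X(x) = ∫_0^1 f(x,y) dy
= ∫_0^1 \frac{x^{2}}{9} dy
= \frac{x^{2}}{9} for 0 < x < 3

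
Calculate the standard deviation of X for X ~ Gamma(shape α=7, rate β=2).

For X ~ Gamma(shape α=7, rate β=2):
Var(X) = \frac{7}{4}
SD(X) = √(Var(X)) = √(\frac{7}{4}) = \frac{\sqrt{7}}{2}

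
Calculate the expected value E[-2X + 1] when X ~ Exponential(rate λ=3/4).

For X ~ Exponential(rate λ=3/4):
E[X] = \frac{4}{3}
E[-2X + 1] = -2 × E[X] + 1 = - \frac{5}{3}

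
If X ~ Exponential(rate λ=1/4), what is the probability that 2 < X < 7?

P(2 < X < 7) = ∫_{2}^{7} f(x) dx
where f(x) = \frac{e^{- \frac{x}{4}}}{4}
= - \frac{1}{e^{\frac{7}{4}}} + e^{- \frac{1}{2}}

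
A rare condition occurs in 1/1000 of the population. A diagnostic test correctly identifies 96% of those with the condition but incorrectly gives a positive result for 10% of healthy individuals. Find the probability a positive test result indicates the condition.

Let D = the rare event, + = positive/flagged.
P(D) = 1/1000
P(+|D) = 96/100 = 24/25
P(+|D') = 10/100 = 1/10
P(+) = P(+|D)P(D) + P(+|D')P(D')
     = \frac{24}{25} × \frac{1}{1000} + \frac{1}{10} × \frac{999}{1000}
     = \frac{5043}{50000}
P(D|+) = P(+|D)P(D)/P(+) = \frac{16}{1681}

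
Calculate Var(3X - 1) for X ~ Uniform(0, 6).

For X ~ Uniform(0, 6):
Var(X) = 3
Var(3X - 1) = (3)² × Var(X) = 9 × 3 = 27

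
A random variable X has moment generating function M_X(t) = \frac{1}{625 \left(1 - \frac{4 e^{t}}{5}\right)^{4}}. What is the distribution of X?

The MGF M(t) = \frac{1}{625 \left(1 - \frac{4 e^{t}}{5}\right)^{4}} is the standard form for the NegativeBinomial distribution.
Comparing with the known MGF formula identifies: NegBin(r=4, p=1/5), X = failures before r-th success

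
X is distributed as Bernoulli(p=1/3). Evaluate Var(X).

For X ~ Bernoulli(p=1/3):
Var(X) = \frac{2}{9}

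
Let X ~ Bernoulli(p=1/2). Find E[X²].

Using the identity E[X²] = Var(X) + (E[X])²:
E[X] = \frac{1}{2}
Var(X) = \frac{1}{4}
E[X²] = \frac{1}{4} + (\frac{1}{2})²
= \frac{1}{2}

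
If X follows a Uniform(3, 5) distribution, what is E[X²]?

Using the identity E[X²] = Var(X) + (E[X])²:
E[X] = 4
Var(X) = \frac{1}{3}
E[X²] = \frac{1}{3} + (4)²
= \frac{49}{3}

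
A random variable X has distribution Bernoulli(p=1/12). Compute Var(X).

For X ~ Bernoulli(p=1/12):
Var(X) = \frac{11}{144}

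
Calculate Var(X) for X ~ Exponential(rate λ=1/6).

For X ~ Exponential(rate λ=1/6):
Var(X) = 36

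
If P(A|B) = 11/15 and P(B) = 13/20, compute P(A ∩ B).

By definition, P(A|B) = P(A ∩ B) / P(B)
So P(A ∩ B) = P(A|B) × P(B)
= 11/15 × 13/20
= 143/300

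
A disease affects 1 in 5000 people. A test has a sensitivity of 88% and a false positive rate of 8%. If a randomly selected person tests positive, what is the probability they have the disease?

Let D = the rare event, + = positive/flagged.
P(D) = 1/5000
P(+|D) = 88/100 = 22/25
P(+|D') = 8/100 = 2/25
P(+) = P(+|D)P(D) + P(+|D')P(D')
     = \frac{22}{25} × \frac{1}{5000} + \frac{2}{25} × \frac{4999}{5000}
     = \frac{501}{6250}
P(D|+) = P(+|D)P(D)/P(+) = \frac{11}{5010}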